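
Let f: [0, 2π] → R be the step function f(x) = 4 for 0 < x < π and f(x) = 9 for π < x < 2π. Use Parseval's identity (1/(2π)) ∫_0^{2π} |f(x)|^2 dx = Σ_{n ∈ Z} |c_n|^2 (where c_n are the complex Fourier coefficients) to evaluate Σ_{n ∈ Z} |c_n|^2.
Σ |c_n|^2 = 97/2

Parseval equates the L^2 energy of f (normalised by 1/(2π)) with the ℓ^2 sum of its Fourier coefficients: (1/(2π)) ∫_0^{2π} |f|^2 = Σ |c_n|^2.
Compute the left side: (1/(2π)) [∫_0^π 4^2 dx + ∫_π^{2π} 9^2 dx] = (1/(2π)) · (16π + 81π) = (16 + 81)/2 = 97/2.
So Σ_{n ∈ Z} |c_n|^2 = 97/2.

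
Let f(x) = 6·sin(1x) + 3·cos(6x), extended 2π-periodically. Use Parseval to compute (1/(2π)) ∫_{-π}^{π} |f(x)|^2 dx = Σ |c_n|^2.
Σ |c_n|^2 = 45/2

Expand |f|^2 and use orthogonality of {sin(nx), cos(mx)} on [-π, π]:
  ∫_{-π}^{π} sin(nx)^2 dx = π, ∫ cos(mx)^2 dx = π, and cross terms integrate to 0.
So ∫_{-π}^{π} f(x)^2 dx = 6^2 · π + 3^2 · π = (36 + 9)π.
Divide by 2π: (36 + 9)/2 = 45/2.
By Parseval, this equals Σ |c_n|^2.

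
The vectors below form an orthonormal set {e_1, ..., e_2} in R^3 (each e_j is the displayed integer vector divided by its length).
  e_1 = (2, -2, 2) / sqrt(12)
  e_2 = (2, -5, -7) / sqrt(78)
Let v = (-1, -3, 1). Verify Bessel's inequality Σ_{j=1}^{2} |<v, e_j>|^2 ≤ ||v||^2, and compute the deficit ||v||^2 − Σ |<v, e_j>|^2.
Σ |<v, e_j>|^2 = 45/13; ||v||^2 = 11; deficit = 98/13

Write each e_j = u_j / sqrt(<u_j, u_j>) where u_j is the displayed integer vector. Then <v, e_j> = <v, u_j> / sqrt(<u_j, u_j>), so |<v, e_j>|^2 = <v, u_j>^2 / <u_j, u_j>.
Coefficients: <v, e_1> = 6/sqrt(12), <v, e_2> = 6/sqrt(78).
Square and sum: Σ |<v, e_j>|^2 = 45/13.
Compute ||v||^2 = v·v = 11.
Deficit = 11 − 45/13 = 98/13 ≥ 0, confirming Bessel's inequality. (The deficit equals ||v − Σ <v,e_j> e_j||^2, the squared distance from v to span{e_j}.)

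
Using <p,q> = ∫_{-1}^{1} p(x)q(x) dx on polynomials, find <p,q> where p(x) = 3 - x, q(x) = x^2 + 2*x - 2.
<p,q> = -34/3

Expand the product: p(x)·q(x) = -x^3 + x^2 + 8*x - 6.
∫_{-1}^{1} of each monomial x^k gives [2/(k+1) if k even, 0 if k odd]. Integrating term-by-term (or equivalently evaluating the antiderivative F(x) = -x^4/4 + x^3/3 + 4*x^2 - 6*x at the endpoints):
  F(1) − F(−1) = -23/12 − (113/12) = -34/3.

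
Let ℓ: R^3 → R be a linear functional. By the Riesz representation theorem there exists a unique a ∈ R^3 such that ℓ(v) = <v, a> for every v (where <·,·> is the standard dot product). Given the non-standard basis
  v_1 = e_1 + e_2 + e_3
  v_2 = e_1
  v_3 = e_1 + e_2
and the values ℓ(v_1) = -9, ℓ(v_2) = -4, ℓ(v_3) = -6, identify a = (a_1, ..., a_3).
a = (-4, -2, -3)

Write a = (a_1, ..., a_3) in the standard basis. For each basis vector v_i, ℓ(v_i) = <v_i, a> is a linear equation in the a_j's. Collect the n equations into a matrix system V a = ℓ, where row i of V is v_i (expressed in the standard basis). Since V is invertible (lower-triangular with 1s on the diagonal, up to permutation), solve by back-substitution:
  V =
[[1, 1, 1],
 [1, 0, 0],
 [1, 1, 0]]
  V a = (-9, -4, -6)
Solving gives a = (-4, -2, -3).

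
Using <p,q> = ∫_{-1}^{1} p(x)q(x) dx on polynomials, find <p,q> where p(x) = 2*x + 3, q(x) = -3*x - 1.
<p,q> = -10

Expand the product: p(x)·q(x) = -6*x^2 - 11*x - 3.
∫_{-1}^{1} of each monomial x^k gives [2/(k+1) if k even, 0 if k odd]. Integrating term-by-term (or equivalently evaluating the antiderivative F(x) = -2*x^3 - 11*x^2/2 - 3*x at the endpoints):
  F(1) − F(−1) = -21/2 − (-1/2) = -10.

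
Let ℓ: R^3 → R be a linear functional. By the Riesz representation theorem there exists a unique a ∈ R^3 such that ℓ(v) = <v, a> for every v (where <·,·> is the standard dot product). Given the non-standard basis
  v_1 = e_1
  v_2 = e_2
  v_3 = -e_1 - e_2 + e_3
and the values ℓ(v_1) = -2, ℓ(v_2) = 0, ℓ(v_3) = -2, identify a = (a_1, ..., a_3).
a = (-2, 0, -4)

Write a = (a_1, ..., a_3) in the standard basis. For each basis vector v_i, ℓ(v_i) = <v_i, a> is a linear equation in the a_j's. Collect the n equations into a matrix system V a = ℓ, where row i of V is v_i (expressed in the standard basis). Since V is invertible (lower-triangular with 1s on the diagonal, up to permutation), solve by back-substitution:
  V =
[[1, 0, 0],
 [0, 1, 0],
 [-1, -1, 1]]
  V a = (-2, 0, -2)
Solving gives a = (-2, 0, -4).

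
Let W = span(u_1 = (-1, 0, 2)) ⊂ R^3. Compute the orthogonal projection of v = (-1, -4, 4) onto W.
proj_W(v) = (-9/5, 0, 18/5)

Set up U = [u_1 | ... | u_1] ∈ R^(3×1). The projector onto W = col(U) is P = U (U^T U)^(-1) U^T.
Compute U^T U =
  [5],
and U^T v = (9).
Solve U^T U · c = U^T v for the coefficients: c = (9/5). The projection is proj_W(v) = U c.
Check: (v - proj_W(v)) · u_1 = 0  (should be 0).
Result: proj_W(v) = (-9/5, 0, 18/5).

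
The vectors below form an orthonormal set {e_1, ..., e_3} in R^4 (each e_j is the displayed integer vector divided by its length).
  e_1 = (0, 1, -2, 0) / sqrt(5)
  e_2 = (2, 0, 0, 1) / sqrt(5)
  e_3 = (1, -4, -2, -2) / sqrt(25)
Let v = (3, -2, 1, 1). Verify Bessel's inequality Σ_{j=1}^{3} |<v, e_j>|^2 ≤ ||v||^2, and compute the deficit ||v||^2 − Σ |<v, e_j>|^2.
Σ |<v, e_j>|^2 = 374/25; ||v||^2 = 15; deficit = 1/25

Write each e_j = u_j / sqrt(<u_j, u_j>) where u_j is the displayed integer vector. Then <v, e_j> = <v, u_j> / sqrt(<u_j, u_j>), so |<v, e_j>|^2 = <v, u_j>^2 / <u_j, u_j>.
Coefficients: <v, e_1> = -4/sqrt(5), <v, e_2> = 7/sqrt(5), <v, e_3> = 7/sqrt(25).
Square and sum: Σ |<v, e_j>|^2 = 374/25.
Compute ||v||^2 = v·v = 15.
Deficit = 15 − 374/25 = 1/25 ≥ 0, confirming Bessel's inequality. (The deficit equals ||v − Σ <v,e_j> e_j||^2, the squared distance from v to span{e_j}.)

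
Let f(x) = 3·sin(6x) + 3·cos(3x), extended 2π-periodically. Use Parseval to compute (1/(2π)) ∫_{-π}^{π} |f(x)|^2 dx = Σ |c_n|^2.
Σ |c_n|^2 = 9

Expand |f|^2 and use orthogonality of {sin(nx), cos(mx)} on [-π, π]:
  ∫_{-π}^{π} sin(nx)^2 dx = π, ∫ cos(mx)^2 dx = π, and cross terms integrate to 0.
So ∫_{-π}^{π} f(x)^2 dx = 3^2 · π + 3^2 · π = (9 + 9)π.
Divide by 2π: (9 + 9)/2 = 9.
By Parseval, this equals Σ |c_n|^2.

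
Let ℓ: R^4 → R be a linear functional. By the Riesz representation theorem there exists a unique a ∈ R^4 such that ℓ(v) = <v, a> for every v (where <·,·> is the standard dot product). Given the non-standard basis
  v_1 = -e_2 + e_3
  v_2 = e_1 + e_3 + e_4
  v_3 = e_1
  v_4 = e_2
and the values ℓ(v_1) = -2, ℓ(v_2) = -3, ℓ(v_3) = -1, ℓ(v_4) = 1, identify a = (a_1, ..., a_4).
a = (-1, 1, -1, -1)

Write a = (a_1, ..., a_4) in the standard basis. For each basis vector v_i, ℓ(v_i) = <v_i, a> is a linear equation in the a_j's. Collect the n equations into a matrix system V a = ℓ, where row i of V is v_i (expressed in the standard basis). Since V is invertible (lower-triangular with 1s on the diagonal, up to permutation), solve by back-substitution:
  V =
[[0, -1, 1, 0],
 [1, 0, 1, 1],
 [1, 0, 0, 0],
 [0, 1, 0, 0]]
  V a = (-2, -3, -1, 1)
Solving gives a = (-1, 1, -1, -1).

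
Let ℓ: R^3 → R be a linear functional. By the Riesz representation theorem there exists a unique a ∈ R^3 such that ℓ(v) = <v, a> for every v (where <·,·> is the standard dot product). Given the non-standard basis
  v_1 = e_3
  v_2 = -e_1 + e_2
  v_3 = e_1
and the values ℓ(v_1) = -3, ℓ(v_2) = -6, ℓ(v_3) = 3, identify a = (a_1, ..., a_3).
a = (3, -3, -3)

Write a = (a_1, ..., a_3) in the standard basis. For each basis vector v_i, ℓ(v_i) = <v_i, a> is a linear equation in the a_j's. Collect the n equations into a matrix system V a = ℓ, where row i of V is v_i (expressed in the standard basis). Since V is invertible (lower-triangular with 1s on the diagonal, up to permutation), solve by back-substitution:
  V =
[[0, 0, 1],
 [-1, 1, 0],
 [1, 0, 0]]
  V a = (-3, -6, 3)
Solving gives a = (3, -3, -3).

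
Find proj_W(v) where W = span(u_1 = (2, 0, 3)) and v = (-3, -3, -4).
proj_W(v) = (-36/13, 0, -54/13)

Set up U = [u_1 | ... | u_1] ∈ R^(3×1). The projector onto W = col(U) is P = U (U^T U)^(-1) U^T.
Compute U^T U =
  [13],
and U^T v = (-18).
Solve U^T U · c = U^T v for the coefficients: c = (-18/13). The projection is proj_W(v) = U c.
Check: (v - proj_W(v)) · u_1 = 0  (should be 0).
Result: proj_W(v) = (-36/13, 0, -54/13).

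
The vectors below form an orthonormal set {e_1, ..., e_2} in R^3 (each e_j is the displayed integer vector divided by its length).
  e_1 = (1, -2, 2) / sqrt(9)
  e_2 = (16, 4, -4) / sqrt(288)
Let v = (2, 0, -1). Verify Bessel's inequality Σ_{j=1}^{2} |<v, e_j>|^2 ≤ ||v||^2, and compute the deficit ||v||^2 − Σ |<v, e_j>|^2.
Σ |<v, e_j>|^2 = 9/2; ||v||^2 = 5; deficit = 1/2

Write each e_j = u_j / sqrt(<u_j, u_j>) where u_j is the displayed integer vector. Then <v, e_j> = <v, u_j> / sqrt(<u_j, u_j>), so |<v, e_j>|^2 = <v, u_j>^2 / <u_j, u_j>.
Coefficients: <v, e_1> = 0/sqrt(9), <v, e_2> = 36/sqrt(288).
Square and sum: Σ |<v, e_j>|^2 = 9/2.
Compute ||v||^2 = v·v = 5.
Deficit = 5 − 9/2 = 1/2 ≥ 0, confirming Bessel's inequality. (The deficit equals ||v − Σ <v,e_j> e_j||^2, the squared distance from v to span{e_j}.)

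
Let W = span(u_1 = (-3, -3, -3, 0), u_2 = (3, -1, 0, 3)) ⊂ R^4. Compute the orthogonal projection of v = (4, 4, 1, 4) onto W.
proj_W(v) = (257/53, 89/53, 131/53, 126/53)

Set up U = [u_1 | ... | u_2] ∈ R^(4×2). The projector onto W = col(U) is P = U (U^T U)^(-1) U^T.
Compute U^T U =
  [27, -6]
  [-6, 19],
and U^T v = (-27, 20).
Solve U^T U · c = U^T v for the coefficients: c = (-131/159, 42/53). The projection is proj_W(v) = U c.
Check: (v - proj_W(v)) · u_1 = 0  (should be 0).
Check: (v - proj_W(v)) · u_2 = 0  (should be 0).
Result: proj_W(v) = (257/53, 89/53, 131/53, 126/53).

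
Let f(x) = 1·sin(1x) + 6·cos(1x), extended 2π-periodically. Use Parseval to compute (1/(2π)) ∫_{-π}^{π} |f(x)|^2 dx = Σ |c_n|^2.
Σ |c_n|^2 = 37/2

Expand |f|^2 and use orthogonality of {sin(nx), cos(mx)} on [-π, π]:
  ∫_{-π}^{π} sin(nx)^2 dx = π, ∫ cos(mx)^2 dx = π, and cross terms integrate to 0.
So ∫_{-π}^{π} f(x)^2 dx = 1^2 · π + 6^2 · π = (1 + 36)π.
Divide by 2π: (1 + 36)/2 = 37/2.
By Parseval, this equals Σ |c_n|^2.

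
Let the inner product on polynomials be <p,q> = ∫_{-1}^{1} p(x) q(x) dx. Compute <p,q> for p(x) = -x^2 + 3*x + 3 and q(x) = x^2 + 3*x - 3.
<p,q> = -42/5

Expand the product: p(x)·q(x) = -x^4 + 15*x^2 - 9.
∫_{-1}^{1} of each monomial x^k gives [2/(k+1) if k even, 0 if k odd]. Integrating term-by-term (or equivalently evaluating the antiderivative F(x) = -x^5/5 + 5*x^3 - 9*x at the endpoints):
  F(1) − F(−1) = -21/5 − (21/5) = -42/5.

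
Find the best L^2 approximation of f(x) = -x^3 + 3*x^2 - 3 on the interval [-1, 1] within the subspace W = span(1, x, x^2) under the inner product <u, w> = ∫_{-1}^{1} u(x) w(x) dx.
g(x) = 3*x^2 - 3*x/5 - 3

The best approximation g ∈ W is the orthogonal projection of f onto W. Writing g = a_0 + a_1 x + a_2 x^2, the coefficients solve the normal equations G · a = b where
  G_{ij} = <φ_i, φ_j> and b_i = <f, φ_i>, with φ_0 = 1, φ_1 = x, φ_2 = x^2.
G =
  [2, 0, 2/3]
  [0, 2/3, 0]
  [2/3, 0, 2/5],
b = (-4, -2/5, -4/5).
Solving gives a_0 = -3, a_1 = -3/5, a_2 = 3, so
  g(x) = 3*x^2 - 3*x/5 - 3.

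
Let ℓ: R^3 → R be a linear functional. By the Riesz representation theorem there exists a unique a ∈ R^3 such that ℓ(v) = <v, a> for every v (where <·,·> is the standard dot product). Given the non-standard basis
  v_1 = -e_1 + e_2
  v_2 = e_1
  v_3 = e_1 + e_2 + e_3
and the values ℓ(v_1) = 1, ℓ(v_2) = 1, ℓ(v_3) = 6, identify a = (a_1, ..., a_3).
a = (1, 2, 3)

Write a = (a_1, ..., a_3) in the standard basis. For each basis vector v_i, ℓ(v_i) = <v_i, a> is a linear equation in the a_j's. Collect the n equations into a matrix system V a = ℓ, where row i of V is v_i (expressed in the standard basis). Since V is invertible (lower-triangular with 1s on the diagonal, up to permutation), solve by back-substitution:
  V =
[[-1, 1, 0],
 [1, 0, 0],
 [1, 1, 1]]
  V a = (1, 1, 6)
Solving gives a = (1, 2, 3).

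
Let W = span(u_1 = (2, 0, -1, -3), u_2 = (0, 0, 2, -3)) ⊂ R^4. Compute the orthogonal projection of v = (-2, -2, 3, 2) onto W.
proj_W(v) = (-338/133, 0, 351/133, 234/133)

Set up U = [u_1 | ... | u_2] ∈ R^(4×2). The projector onto W = col(U) is P = U (U^T U)^(-1) U^T.
Compute U^T U =
  [14, 7]
  [7, 13],
and U^T v = (-13, 0).
Solve U^T U · c = U^T v for the coefficients: c = (-169/133, 13/19). The projection is proj_W(v) = U c.
Check: (v - proj_W(v)) · u_1 = 0  (should be 0).
Check: (v - proj_W(v)) · u_2 = 0  (should be 0).
Result: proj_W(v) = (-338/133, 0, 351/133, 234/133).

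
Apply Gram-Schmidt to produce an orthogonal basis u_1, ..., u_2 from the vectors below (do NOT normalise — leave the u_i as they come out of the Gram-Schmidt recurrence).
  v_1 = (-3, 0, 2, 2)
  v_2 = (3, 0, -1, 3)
Orthogonal basis:
  u_1 = (-3, 0, 2, 2)
  u_2 = (36/17, 0, -7/17, 61/17)

Apply the Gram-Schmidt recurrence
  u_1 = v_1
  u_i = v_i − Σ_{j<i} ((v_i · u_j) / (u_j · u_j)) · u_j.

Step by step this gives:
  u_1 = (-3, 0, 2, 2)
  u_2 = (36/17, 0, -7/17, 61/17)

Orthogonality check:
  u_2 · u_1 = 0 (should be 0)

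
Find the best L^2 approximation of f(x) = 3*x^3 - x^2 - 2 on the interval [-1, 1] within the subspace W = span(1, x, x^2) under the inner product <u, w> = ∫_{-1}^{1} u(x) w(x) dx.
g(x) = -x^2 + 9*x/5 - 2

The best approximation g ∈ W is the orthogonal projection of f onto W. Writing g = a_0 + a_1 x + a_2 x^2, the coefficients solve the normal equations G · a = b where
  G_{ij} = <φ_i, φ_j> and b_i = <f, φ_i>, with φ_0 = 1, φ_1 = x, φ_2 = x^2.
G =
  [2, 0, 2/3]
  [0, 2/3, 0]
  [2/3, 0, 2/5],
b = (-14/3, 6/5, -26/15).
Solving gives a_0 = -2, a_1 = 9/5, a_2 = -1, so
  g(x) = -x^2 + 9*x/5 - 2.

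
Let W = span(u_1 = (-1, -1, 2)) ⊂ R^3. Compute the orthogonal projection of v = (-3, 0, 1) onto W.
proj_W(v) = (-5/6, -5/6, 5/3)

Set up U = [u_1 | ... | u_1] ∈ R^(3×1). The projector onto W = col(U) is P = U (U^T U)^(-1) U^T.
Compute U^T U =
  [6],
and U^T v = (5).
Solve U^T U · c = U^T v for the coefficients: c = (5/6). The projection is proj_W(v) = U c.
Check: (v - proj_W(v)) · u_1 = 0  (should be 0).
Result: proj_W(v) = (-5/6, -5/6, 5/3).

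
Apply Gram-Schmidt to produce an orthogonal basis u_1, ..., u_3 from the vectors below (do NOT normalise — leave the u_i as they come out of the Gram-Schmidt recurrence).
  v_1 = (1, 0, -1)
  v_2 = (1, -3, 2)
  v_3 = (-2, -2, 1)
Orthogonal basis:
  u_1 = (1, 0, -1)
  u_2 = (3/2, -3, 3/2)
  u_3 = (-1, -1, -1)

Apply the Gram-Schmidt recurrence
  u_1 = v_1
  u_i = v_i − Σ_{j<i} ((v_i · u_j) / (u_j · u_j)) · u_j.

Step by step this gives:
  u_1 = (1, 0, -1)
  u_2 = (3/2, -3, 3/2)
  u_3 = (-1, -1, -1)

Orthogonality check:
  u_2 · u_1 = 0 (should be 0)
  u_3 · u_1 = 0 (should be 0)
  u_3 · u_2 = 0 (should be 0)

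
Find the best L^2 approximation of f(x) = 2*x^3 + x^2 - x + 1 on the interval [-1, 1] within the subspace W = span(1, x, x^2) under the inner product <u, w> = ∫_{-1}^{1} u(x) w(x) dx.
g(x) = x^2 + x/5 + 1

The best approximation g ∈ W is the orthogonal projection of f onto W. Writing g = a_0 + a_1 x + a_2 x^2, the coefficients solve the normal equations G · a = b where
  G_{ij} = <φ_i, φ_j> and b_i = <f, φ_i>, with φ_0 = 1, φ_1 = x, φ_2 = x^2.
G =
  [2, 0, 2/3]
  [0, 2/3, 0]
  [2/3, 0, 2/5],
b = (8/3, 2/15, 16/15).
Solving gives a_0 = 1, a_1 = 1/5, a_2 = 1, so
  g(x) = x^2 + x/5 + 1.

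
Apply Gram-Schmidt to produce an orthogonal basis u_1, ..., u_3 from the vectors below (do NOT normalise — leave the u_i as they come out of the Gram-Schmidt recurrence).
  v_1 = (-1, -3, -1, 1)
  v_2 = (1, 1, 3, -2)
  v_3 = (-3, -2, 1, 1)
Orthogonal basis:
  u_1 = (-1, -3, -1, 1)
  u_2 = (1/4, -5/4, 9/4, -5/4)
  u_3 = (-7/3, 2/3, 1, 2/3)

Apply the Gram-Schmidt recurrence
  u_1 = v_1
  u_i = v_i − Σ_{j<i} ((v_i · u_j) / (u_j · u_j)) · u_j.

Step by step this gives:
  u_1 = (-1, -3, -1, 1)
  u_2 = (1/4, -5/4, 9/4, -5/4)
  u_3 = (-7/3, 2/3, 1, 2/3)

Orthogonality check:
  u_2 · u_1 = 0 (should be 0)
  u_3 · u_1 = 0 (should be 0)
  u_3 · u_2 = 0 (should be 0)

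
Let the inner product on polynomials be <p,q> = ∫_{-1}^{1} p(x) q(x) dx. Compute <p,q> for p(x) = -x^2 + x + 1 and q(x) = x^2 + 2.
<p,q> = 44/15

Expand the product: p(x)·q(x) = -x^4 + x^3 - x^2 + 2*x + 2.
∫_{-1}^{1} of each monomial x^k gives [2/(k+1) if k even, 0 if k odd]. Integrating term-by-term (or equivalently evaluating the antiderivative F(x) = -x^5/5 + x^4/4 - x^3/3 + x^2 + 2*x at the endpoints):
  F(1) − F(−1) = 163/60 − (-13/60) = 44/15.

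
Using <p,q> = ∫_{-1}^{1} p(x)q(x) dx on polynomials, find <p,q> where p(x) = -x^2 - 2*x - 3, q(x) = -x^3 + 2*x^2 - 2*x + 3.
<p,q> = -64/3

Expand the product: p(x)·q(x) = x^5 + x^3 - 5*x^2 - 9.
∫_{-1}^{1} of each monomial x^k gives [2/(k+1) if k even, 0 if k odd]. Integrating term-by-term (or equivalently evaluating the antiderivative F(x) = x^6/6 + x^4/4 - 5*x^3/3 - 9*x at the endpoints):
  F(1) − F(−1) = -41/4 − (133/12) = -64/3.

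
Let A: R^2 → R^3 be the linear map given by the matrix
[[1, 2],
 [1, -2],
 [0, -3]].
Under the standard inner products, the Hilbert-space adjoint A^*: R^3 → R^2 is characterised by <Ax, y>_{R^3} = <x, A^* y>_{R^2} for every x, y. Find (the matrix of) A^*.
A^* = A^T =
[[1, 1, 0],
 [2, -2, -3]]

For real matrices with standard dot products, the defining identity <Ax, y> = <x, A^* y> gives (Ax)^T y = x^T (A^*) y, i.e. x^T A^T y = x^T (A^*) y. Since this holds for all x, y, we must have A^* = A^T. Therefore
A^* =
[[1, 1, 0],
 [2, -2, -3]].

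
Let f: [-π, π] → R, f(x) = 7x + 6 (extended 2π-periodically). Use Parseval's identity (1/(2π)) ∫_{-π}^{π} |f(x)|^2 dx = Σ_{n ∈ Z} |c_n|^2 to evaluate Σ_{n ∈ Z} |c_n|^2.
Σ |c_n|^2 = 49π^2/3 + 36

Expand and integrate term by term over [-π, π]:
  ∫ (7x)^2 dx = 49·(2π^3/3); ∫ 2·7·(6)·x dx = 0 (odd integrand); ∫ 6^2 dx = 36·2π.
So (1/(2π)) ∫_{-π}^{π} (7x + 6)^2 dx = 49π^2/3 + 36 = 49π^2/3 + 36.
Parseval ⇒ Σ |c_n|^2 = 49π^2/3 + 36.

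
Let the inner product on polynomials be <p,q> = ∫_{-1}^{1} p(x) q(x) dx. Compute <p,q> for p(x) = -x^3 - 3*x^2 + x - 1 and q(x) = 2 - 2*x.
<p,q> = -128/15

Expand the product: p(x)·q(x) = 2*x^4 + 4*x^3 - 8*x^2 + 4*x - 2.
∫_{-1}^{1} of each monomial x^k gives [2/(k+1) if k even, 0 if k odd]. Integrating term-by-term (or equivalently evaluating the antiderivative F(x) = 2*x^5/5 + x^4 - 8*x^3/3 + 2*x^2 - 2*x at the endpoints):
  F(1) − F(−1) = -19/15 − (109/15) = -128/15.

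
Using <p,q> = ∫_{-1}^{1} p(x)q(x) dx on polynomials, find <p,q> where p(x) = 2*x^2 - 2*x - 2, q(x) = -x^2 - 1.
<p,q> = 16/5

Expand the product: p(x)·q(x) = -2*x^4 + 2*x^3 + 2*x + 2.
∫_{-1}^{1} of each monomial x^k gives [2/(k+1) if k even, 0 if k odd]. Integrating term-by-term (or equivalently evaluating the antiderivative F(x) = -2*x^5/5 + x^4/2 + x^2 + 2*x at the endpoints):
  F(1) − F(−1) = 31/10 − (-1/10) = 16/5.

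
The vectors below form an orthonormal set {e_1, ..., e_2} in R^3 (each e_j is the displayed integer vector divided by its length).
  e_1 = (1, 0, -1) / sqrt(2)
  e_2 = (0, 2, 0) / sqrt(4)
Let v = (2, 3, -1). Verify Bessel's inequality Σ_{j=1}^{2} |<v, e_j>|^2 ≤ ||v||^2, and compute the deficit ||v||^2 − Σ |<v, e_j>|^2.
Σ |<v, e_j>|^2 = 27/2; ||v||^2 = 14; deficit = 1/2

Write each e_j = u_j / sqrt(<u_j, u_j>) where u_j is the displayed integer vector. Then <v, e_j> = <v, u_j> / sqrt(<u_j, u_j>), so |<v, e_j>|^2 = <v, u_j>^2 / <u_j, u_j>.
Coefficients: <v, e_1> = 3/sqrt(2), <v, e_2> = 6/sqrt(4).
Square and sum: Σ |<v, e_j>|^2 = 27/2.
Compute ||v||^2 = v·v = 14.
Deficit = 14 − 27/2 = 1/2 ≥ 0, confirming Bessel's inequality. (The deficit equals ||v − Σ <v,e_j> e_j||^2, the squared distance from v to span{e_j}.)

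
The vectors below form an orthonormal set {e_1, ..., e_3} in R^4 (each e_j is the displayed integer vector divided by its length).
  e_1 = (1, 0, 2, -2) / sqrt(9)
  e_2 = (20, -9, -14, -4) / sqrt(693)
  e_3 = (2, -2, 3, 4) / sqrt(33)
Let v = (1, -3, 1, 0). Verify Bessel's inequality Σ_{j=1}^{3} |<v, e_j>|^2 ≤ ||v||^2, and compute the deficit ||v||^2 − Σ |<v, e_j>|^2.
Σ |<v, e_j>|^2 = 131/21; ||v||^2 = 11; deficit = 100/21

Write each e_j = u_j / sqrt(<u_j, u_j>) where u_j is the displayed integer vector. Then <v, e_j> = <v, u_j> / sqrt(<u_j, u_j>), so |<v, e_j>|^2 = <v, u_j>^2 / <u_j, u_j>.
Coefficients: <v, e_1> = 3/sqrt(9), <v, e_2> = 33/sqrt(693), <v, e_3> = 11/sqrt(33).
Square and sum: Σ |<v, e_j>|^2 = 131/21.
Compute ||v||^2 = v·v = 11.
Deficit = 11 − 131/21 = 100/21 ≥ 0, confirming Bessel's inequality. (The deficit equals ||v − Σ <v,e_j> e_j||^2, the squared distance from v to span{e_j}.)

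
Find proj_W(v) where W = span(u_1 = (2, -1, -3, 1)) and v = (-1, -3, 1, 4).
proj_W(v) = (4/15, -2/15, -2/5, 2/15)

Set up U = [u_1 | ... | u_1] ∈ R^(4×1). The projector onto W = col(U) is P = U (U^T U)^(-1) U^T.
Compute U^T U =
  [15],
and U^T v = (2).
Solve U^T U · c = U^T v for the coefficients: c = (2/15). The projection is proj_W(v) = U c.
Check: (v - proj_W(v)) · u_1 = 0  (should be 0).
Result: proj_W(v) = (4/15, -2/15, -2/5, 2/15).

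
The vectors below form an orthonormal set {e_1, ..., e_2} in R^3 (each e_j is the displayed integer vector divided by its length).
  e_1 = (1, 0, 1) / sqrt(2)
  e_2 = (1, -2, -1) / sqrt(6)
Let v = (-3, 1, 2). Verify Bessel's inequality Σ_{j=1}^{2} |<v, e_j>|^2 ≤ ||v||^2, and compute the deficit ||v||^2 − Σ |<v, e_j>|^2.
Σ |<v, e_j>|^2 = 26/3; ||v||^2 = 14; deficit = 16/3

Write each e_j = u_j / sqrt(<u_j, u_j>) where u_j is the displayed integer vector. Then <v, e_j> = <v, u_j> / sqrt(<u_j, u_j>), so |<v, e_j>|^2 = <v, u_j>^2 / <u_j, u_j>.
Coefficients: <v, e_1> = -1/sqrt(2), <v, e_2> = -7/sqrt(6).
Square and sum: Σ |<v, e_j>|^2 = 26/3.
Compute ||v||^2 = v·v = 14.
Deficit = 14 − 26/3 = 16/3 ≥ 0, confirming Bessel's inequality. (The deficit equals ||v − Σ <v,e_j> e_j||^2, the squared distance from v to span{e_j}.)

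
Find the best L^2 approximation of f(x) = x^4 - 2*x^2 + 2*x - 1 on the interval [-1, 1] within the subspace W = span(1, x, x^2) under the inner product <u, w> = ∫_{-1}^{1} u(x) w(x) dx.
g(x) = -8*x^2/7 + 2*x - 38/35

The best approximation g ∈ W is the orthogonal projection of f onto W. Writing g = a_0 + a_1 x + a_2 x^2, the coefficients solve the normal equations G · a = b where
  G_{ij} = <φ_i, φ_j> and b_i = <f, φ_i>, with φ_0 = 1, φ_1 = x, φ_2 = x^2.
G =
  [2, 0, 2/3]
  [0, 2/3, 0]
  [2/3, 0, 2/5],
b = (-44/15, 4/3, -124/105).
Solving gives a_0 = -38/35, a_1 = 2, a_2 = -8/7, so
  g(x) = -8*x^2/7 + 2*x - 38/35.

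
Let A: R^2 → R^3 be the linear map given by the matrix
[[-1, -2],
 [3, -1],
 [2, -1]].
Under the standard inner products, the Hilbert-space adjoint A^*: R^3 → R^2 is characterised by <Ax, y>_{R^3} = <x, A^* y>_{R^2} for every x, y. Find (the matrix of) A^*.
A^* = A^T =
[[-1, 3, 2],
 [-2, -1, -1]]

For real matrices with standard dot products, the defining identity <Ax, y> = <x, A^* y> gives (Ax)^T y = x^T (A^*) y, i.e. x^T A^T y = x^T (A^*) y. Since this holds for all x, y, we must have A^* = A^T. Therefore
A^* =
[[-1, 3, 2],
 [-2, -1, -1]].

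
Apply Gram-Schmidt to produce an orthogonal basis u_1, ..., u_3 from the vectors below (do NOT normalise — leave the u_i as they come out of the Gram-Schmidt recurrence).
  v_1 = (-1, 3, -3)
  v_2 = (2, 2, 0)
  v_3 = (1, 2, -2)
Orthogonal basis:
  u_1 = (-1, 3, -3)
  u_2 = (42/19, 26/19, 12/19)
  u_3 = (15/34, -15/34, -10/17)

Apply the Gram-Schmidt recurrence
  u_1 = v_1
  u_i = v_i − Σ_{j<i} ((v_i · u_j) / (u_j · u_j)) · u_j.

Step by step this gives:
  u_1 = (-1, 3, -3)
  u_2 = (42/19, 26/19, 12/19)
  u_3 = (15/34, -15/34, -10/17)

Orthogonality check:
  u_2 · u_1 = 0 (should be 0)
  u_3 · u_1 = 0 (should be 0)
  u_3 · u_2 = 0 (should be 0)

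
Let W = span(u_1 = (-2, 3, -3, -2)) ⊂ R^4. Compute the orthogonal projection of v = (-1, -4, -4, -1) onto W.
proj_W(v) = (-4/13, 6/13, -6/13, -4/13)

Set up U = [u_1 | ... | u_1] ∈ R^(4×1). The projector onto W = col(U) is P = U (U^T U)^(-1) U^T.
Compute U^T U =
  [26],
and U^T v = (4).
Solve U^T U · c = U^T v for the coefficients: c = (2/13). The projection is proj_W(v) = U c.
Check: (v - proj_W(v)) · u_1 = 0  (should be 0).
Result: proj_W(v) = (-4/13, 6/13, -6/13, -4/13).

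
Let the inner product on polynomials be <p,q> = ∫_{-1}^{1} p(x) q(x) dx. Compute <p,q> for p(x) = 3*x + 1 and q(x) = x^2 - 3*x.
<p,q> = -16/3

Expand the product: p(x)·q(x) = 3*x^3 - 8*x^2 - 3*x.
∫_{-1}^{1} of each monomial x^k gives [2/(k+1) if k even, 0 if k odd]. Integrating term-by-term (or equivalently evaluating the antiderivative F(x) = 3*x^4/4 - 8*x^3/3 - 3*x^2/2 at the endpoints):
  F(1) − F(−1) = -41/12 − (23/12) = -16/3.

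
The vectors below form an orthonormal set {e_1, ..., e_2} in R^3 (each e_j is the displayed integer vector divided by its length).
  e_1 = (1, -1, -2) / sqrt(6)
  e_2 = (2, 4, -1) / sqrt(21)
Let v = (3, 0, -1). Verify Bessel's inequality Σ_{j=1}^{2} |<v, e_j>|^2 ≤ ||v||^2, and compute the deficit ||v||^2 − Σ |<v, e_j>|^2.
Σ |<v, e_j>|^2 = 13/2; ||v||^2 = 10; deficit = 7/2

Write each e_j = u_j / sqrt(<u_j, u_j>) where u_j is the displayed integer vector. Then <v, e_j> = <v, u_j> / sqrt(<u_j, u_j>), so |<v, e_j>|^2 = <v, u_j>^2 / <u_j, u_j>.
Coefficients: <v, e_1> = 5/sqrt(6), <v, e_2> = 7/sqrt(21).
Square and sum: Σ |<v, e_j>|^2 = 13/2.
Compute ||v||^2 = v·v = 10.
Deficit = 10 − 13/2 = 7/2 ≥ 0, confirming Bessel's inequality. (The deficit equals ||v − Σ <v,e_j> e_j||^2, the squared distance from v to span{e_j}.)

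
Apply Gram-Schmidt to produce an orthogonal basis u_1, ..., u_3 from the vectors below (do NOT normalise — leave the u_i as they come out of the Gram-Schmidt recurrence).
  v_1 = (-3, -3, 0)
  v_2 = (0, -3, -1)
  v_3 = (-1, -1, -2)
Orthogonal basis:
  u_1 = (-3, -3, 0)
  u_2 = (3/2, -3/2, -1)
  u_3 = (-6/11, 6/11, -18/11)

Apply the Gram-Schmidt recurrence
  u_1 = v_1
  u_i = v_i − Σ_{j<i} ((v_i · u_j) / (u_j · u_j)) · u_j.

Step by step this gives:
  u_1 = (-3, -3, 0)
  u_2 = (3/2, -3/2, -1)
  u_3 = (-6/11, 6/11, -18/11)

Orthogonality check:
  u_2 · u_1 = 0 (should be 0)
  u_3 · u_1 = 0 (should be 0)
  u_3 · u_2 = 0 (should be 0)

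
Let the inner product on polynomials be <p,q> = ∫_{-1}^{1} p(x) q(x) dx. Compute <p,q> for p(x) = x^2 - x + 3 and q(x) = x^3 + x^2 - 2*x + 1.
<p,q> = 10

Expand the product: p(x)·q(x) = x^5 + 6*x^2 - 7*x + 3.
∫_{-1}^{1} of each monomial x^k gives [2/(k+1) if k even, 0 if k odd]. Integrating term-by-term (or equivalently evaluating the antiderivative F(x) = x^6/6 + 2*x^3 - 7*x^2/2 + 3*x at the endpoints):
  F(1) − F(−1) = 5/3 − (-25/3) = 10.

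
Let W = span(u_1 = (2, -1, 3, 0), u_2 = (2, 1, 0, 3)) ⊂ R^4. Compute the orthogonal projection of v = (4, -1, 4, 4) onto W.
proj_W(v) = (80/17, -2/11, 711/187, 609/187)

Set up U = [u_1 | ... | u_2] ∈ R^(4×2). The projector onto W = col(U) is P = U (U^T U)^(-1) U^T.
Compute U^T U =
  [14, 3]
  [3, 14],
and U^T v = (21, 19).
Solve U^T U · c = U^T v for the coefficients: c = (237/187, 203/187). The projection is proj_W(v) = U c.
Check: (v - proj_W(v)) · u_1 = 0  (should be 0).
Check: (v - proj_W(v)) · u_2 = 0  (should be 0).
Result: proj_W(v) = (80/17, -2/11, 711/187, 609/187).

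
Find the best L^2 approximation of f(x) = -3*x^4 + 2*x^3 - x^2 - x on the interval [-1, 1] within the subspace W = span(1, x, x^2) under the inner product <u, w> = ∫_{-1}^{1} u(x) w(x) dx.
g(x) = -25*x^2/7 + x/5 + 9/35

The best approximation g ∈ W is the orthogonal projection of f onto W. Writing g = a_0 + a_1 x + a_2 x^2, the coefficients solve the normal equations G · a = b where
  G_{ij} = <φ_i, φ_j> and b_i = <f, φ_i>, with φ_0 = 1, φ_1 = x, φ_2 = x^2.
G =
  [2, 0, 2/3]
  [0, 2/3, 0]
  [2/3, 0, 2/5],
b = (-28/15, 2/15, -44/35).
Solving gives a_0 = 9/35, a_1 = 1/5, a_2 = -25/7, so
  g(x) = -25*x^2/7 + x/5 + 9/35.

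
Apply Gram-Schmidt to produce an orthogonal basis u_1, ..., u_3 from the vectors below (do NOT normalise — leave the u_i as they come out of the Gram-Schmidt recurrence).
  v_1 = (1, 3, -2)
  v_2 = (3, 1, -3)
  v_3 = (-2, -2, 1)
Orthogonal basis:
  u_1 = (1, 3, -2)
  u_2 = (15/7, -11/7, -9/7)
  u_3 = (-42/61, -18/61, -48/61)

Apply the Gram-Schmidt recurrence
  u_1 = v_1
  u_i = v_i − Σ_{j<i} ((v_i · u_j) / (u_j · u_j)) · u_j.

Step by step this gives:
  u_1 = (1, 3, -2)
  u_2 = (15/7, -11/7, -9/7)
  u_3 = (-42/61, -18/61, -48/61)

Orthogonality check:
  u_2 · u_1 = 0 (should be 0)
  u_3 · u_1 = 0 (should be 0)
  u_3 · u_2 = 0 (should be 0)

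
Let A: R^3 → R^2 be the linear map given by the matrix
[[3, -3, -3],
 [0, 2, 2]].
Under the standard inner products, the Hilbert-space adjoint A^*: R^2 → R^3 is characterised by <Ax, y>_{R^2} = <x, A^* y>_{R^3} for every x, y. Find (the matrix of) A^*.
A^* = A^T =
[[3, 0],
 [-3, 2],
 [-3, 2]]

For real matrices with standard dot products, the defining identity <Ax, y> = <x, A^* y> gives (Ax)^T y = x^T (A^*) y, i.e. x^T A^T y = x^T (A^*) y. Since this holds for all x, y, we must have A^* = A^T. Therefore
A^* =
[[3, 0],
 [-3, 2],
 [-3, 2]].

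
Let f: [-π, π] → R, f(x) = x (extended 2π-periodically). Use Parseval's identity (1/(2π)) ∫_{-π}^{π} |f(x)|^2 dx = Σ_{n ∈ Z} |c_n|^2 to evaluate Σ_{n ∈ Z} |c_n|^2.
Σ |c_n|^2 = π^2/3

Expand and integrate term by term over [-π, π]:
  ∫ (x)^2 dx = 1·(2π^3/3); ∫ 2·1·(0)·x dx = 0 (odd integrand); ∫ 0^2 dx = 0·2π.
So (1/(2π)) ∫_{-π}^{π} (x)^2 dx = 1π^2/3 + 0 = π^2/3.
Parseval ⇒ Σ |c_n|^2 = π^2/3.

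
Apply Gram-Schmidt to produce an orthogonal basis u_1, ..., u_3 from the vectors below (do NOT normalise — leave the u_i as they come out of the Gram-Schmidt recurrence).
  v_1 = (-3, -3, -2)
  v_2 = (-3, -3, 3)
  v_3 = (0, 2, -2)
Orthogonal basis:
  u_1 = (-3, -3, -2)
  u_2 = (-15/11, -15/11, 45/11)
  u_3 = (-1, 1, 0)

Apply the Gram-Schmidt recurrence
  u_1 = v_1
  u_i = v_i − Σ_{j<i} ((v_i · u_j) / (u_j · u_j)) · u_j.

Step by step this gives:
  u_1 = (-3, -3, -2)
  u_2 = (-15/11, -15/11, 45/11)
  u_3 = (-1, 1, 0)

Orthogonality check:
  u_2 · u_1 = 0 (should be 0)
  u_3 · u_1 = 0 (should be 0)
  u_3 · u_2 = 0 (should be 0)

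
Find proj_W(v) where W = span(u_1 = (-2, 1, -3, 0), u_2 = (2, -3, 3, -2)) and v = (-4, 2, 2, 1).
proj_W(v) = (-10/27, 43/27, -5/9, 38/27)

Set up U = [u_1 | ... | u_2] ∈ R^(4×2). The projector onto W = col(U) is P = U (U^T U)^(-1) U^T.
Compute U^T U =
  [14, -16]
  [-16, 26],
and U^T v = (4, -10).
Solve U^T U · c = U^T v for the coefficients: c = (-14/27, -19/27). The projection is proj_W(v) = U c.
Check: (v - proj_W(v)) · u_1 = 0  (should be 0).
Check: (v - proj_W(v)) · u_2 = 0  (should be 0).
Result: proj_W(v) = (-10/27, 43/27, -5/9, 38/27).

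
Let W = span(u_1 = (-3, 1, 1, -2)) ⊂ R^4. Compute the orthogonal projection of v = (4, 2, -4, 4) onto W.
proj_W(v) = (22/5, -22/15, -22/15, 44/15)

Set up U = [u_1 | ... | u_1] ∈ R^(4×1). The projector onto W = col(U) is P = U (U^T U)^(-1) U^T.
Compute U^T U =
  [15],
and U^T v = (-22).
Solve U^T U · c = U^T v for the coefficients: c = (-22/15). The projection is proj_W(v) = U c.
Check: (v - proj_W(v)) · u_1 = 0  (should be 0).
Result: proj_W(v) = (22/5, -22/15, -22/15, 44/15).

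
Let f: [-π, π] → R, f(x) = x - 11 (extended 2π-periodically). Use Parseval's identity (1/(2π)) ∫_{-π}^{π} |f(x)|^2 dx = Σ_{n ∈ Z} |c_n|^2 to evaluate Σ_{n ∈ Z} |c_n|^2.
Σ |c_n|^2 = π^2/3 + 121

Expand and integrate term by term over [-π, π]:
  ∫ (x)^2 dx = 1·(2π^3/3); ∫ 2·1·(-11)·x dx = 0 (odd integrand); ∫ (-11)^2 dx = 121·2π.
So (1/(2π)) ∫_{-π}^{π} (x - 11)^2 dx = 1π^2/3 + 121 = π^2/3 + 121.
Parseval ⇒ Σ |c_n|^2 = π^2/3 + 121.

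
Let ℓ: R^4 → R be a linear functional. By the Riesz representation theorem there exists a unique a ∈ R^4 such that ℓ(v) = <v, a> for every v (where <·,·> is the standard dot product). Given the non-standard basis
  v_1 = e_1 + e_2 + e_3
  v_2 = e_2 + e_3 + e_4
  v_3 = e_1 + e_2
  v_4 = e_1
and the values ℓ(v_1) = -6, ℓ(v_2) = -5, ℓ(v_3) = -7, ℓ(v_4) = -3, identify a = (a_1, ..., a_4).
a = (-3, -4, 1, -2)

Write a = (a_1, ..., a_4) in the standard basis. For each basis vector v_i, ℓ(v_i) = <v_i, a> is a linear equation in the a_j's. Collect the n equations into a matrix system V a = ℓ, where row i of V is v_i (expressed in the standard basis). Since V is invertible (lower-triangular with 1s on the diagonal, up to permutation), solve by back-substitution:
  V =
[[1, 1, 1, 0],
 [0, 1, 1, 1],
 [1, 1, 0, 0],
 [1, 0, 0, 0]]
  V a = (-6, -5, -7, -3)
Solving gives a = (-3, -4, 1, -2).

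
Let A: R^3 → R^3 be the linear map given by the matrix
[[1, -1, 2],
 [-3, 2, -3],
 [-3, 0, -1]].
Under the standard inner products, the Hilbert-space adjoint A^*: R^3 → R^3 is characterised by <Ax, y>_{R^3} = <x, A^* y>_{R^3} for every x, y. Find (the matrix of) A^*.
A^* = A^T =
[[1, -3, -3],
 [-1, 2, 0],
 [2, -3, -1]]

For real matrices with standard dot products, the defining identity <Ax, y> = <x, A^* y> gives (Ax)^T y = x^T (A^*) y, i.e. x^T A^T y = x^T (A^*) y. Since this holds for all x, y, we must have A^* = A^T. Therefore
A^* =
[[1, -3, -3],
 [-1, 2, 0],
 [2, -3, -1]].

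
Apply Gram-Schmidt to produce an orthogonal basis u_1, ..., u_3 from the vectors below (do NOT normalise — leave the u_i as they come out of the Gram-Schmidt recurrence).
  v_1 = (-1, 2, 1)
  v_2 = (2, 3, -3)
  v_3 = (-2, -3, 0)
Orthogonal basis:
  u_1 = (-1, 2, 1)
  u_2 = (13/6, 8/3, -19/6)
  u_3 = (-189/131, -21/131, -147/131)

Apply the Gram-Schmidt recurrence
  u_1 = v_1
  u_i = v_i − Σ_{j<i} ((v_i · u_j) / (u_j · u_j)) · u_j.

Step by step this gives:
  u_1 = (-1, 2, 1)
  u_2 = (13/6, 8/3, -19/6)
  u_3 = (-189/131, -21/131, -147/131)

Orthogonality check:
  u_2 · u_1 = 0 (should be 0)
  u_3 · u_1 = 0 (should be 0)
  u_3 · u_2 = 0 (should be 0)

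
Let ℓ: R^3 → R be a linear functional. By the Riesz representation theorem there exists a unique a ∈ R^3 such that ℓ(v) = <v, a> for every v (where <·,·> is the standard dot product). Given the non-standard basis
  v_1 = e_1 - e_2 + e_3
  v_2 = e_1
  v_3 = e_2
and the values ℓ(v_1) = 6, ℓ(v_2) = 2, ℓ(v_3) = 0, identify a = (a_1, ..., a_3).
a = (2, 0, 4)

Write a = (a_1, ..., a_3) in the standard basis. For each basis vector v_i, ℓ(v_i) = <v_i, a> is a linear equation in the a_j's. Collect the n equations into a matrix system V a = ℓ, where row i of V is v_i (expressed in the standard basis). Since V is invertible (lower-triangular with 1s on the diagonal, up to permutation), solve by back-substitution:
  V =
[[1, -1, 1],
 [1, 0, 0],
 [0, 1, 0]]
  V a = (6, 2, 0)
Solving gives a = (2, 0, 4).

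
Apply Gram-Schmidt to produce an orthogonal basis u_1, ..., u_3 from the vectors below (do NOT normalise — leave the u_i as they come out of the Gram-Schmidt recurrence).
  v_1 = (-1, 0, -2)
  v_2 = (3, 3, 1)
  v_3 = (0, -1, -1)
Orthogonal basis:
  u_1 = (-1, 0, -2)
  u_2 = (2, 3, -1)
  u_3 = (24/35, -4/7, -12/35)

Apply the Gram-Schmidt recurrence
  u_1 = v_1
  u_i = v_i − Σ_{j<i} ((v_i · u_j) / (u_j · u_j)) · u_j.

Step by step this gives:
  u_1 = (-1, 0, -2)
  u_2 = (2, 3, -1)
  u_3 = (24/35, -4/7, -12/35)

Orthogonality check:
  u_2 · u_1 = 0 (should be 0)
  u_3 · u_1 = 0 (should be 0)
  u_3 · u_2 = 0 (should be 0)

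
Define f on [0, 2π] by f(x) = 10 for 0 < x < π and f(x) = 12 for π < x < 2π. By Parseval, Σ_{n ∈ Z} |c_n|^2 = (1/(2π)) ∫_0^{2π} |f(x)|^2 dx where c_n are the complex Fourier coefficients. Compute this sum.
Σ |c_n|^2 = 122

Parseval equates the L^2 energy of f (normalised by 1/(2π)) with the ℓ^2 sum of its Fourier coefficients: (1/(2π)) ∫_0^{2π} |f|^2 = Σ |c_n|^2.
Compute the left side: (1/(2π)) [∫_0^π 10^2 dx + ∫_π^{2π} 12^2 dx] = (1/(2π)) · (100π + 144π) = (100 + 144)/2 = 122.
So Σ_{n ∈ Z} |c_n|^2 = 122.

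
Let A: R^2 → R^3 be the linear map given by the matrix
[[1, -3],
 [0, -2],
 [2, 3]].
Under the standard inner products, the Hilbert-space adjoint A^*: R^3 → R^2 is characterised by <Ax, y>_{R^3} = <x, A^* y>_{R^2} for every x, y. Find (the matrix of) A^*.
A^* = A^T =
[[1, 0, 2],
 [-3, -2, 3]]

For real matrices with standard dot products, the defining identity <Ax, y> = <x, A^* y> gives (Ax)^T y = x^T (A^*) y, i.e. x^T A^T y = x^T (A^*) y. Since this holds for all x, y, we must have A^* = A^T. Therefore
A^* =
[[1, 0, 2],
 [-3, -2, 3]].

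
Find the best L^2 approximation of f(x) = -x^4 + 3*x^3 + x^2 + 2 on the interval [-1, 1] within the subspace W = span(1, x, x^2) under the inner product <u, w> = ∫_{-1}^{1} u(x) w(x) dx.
g(x) = x^2/7 + 9*x/5 + 73/35

The best approximation g ∈ W is the orthogonal projection of f onto W. Writing g = a_0 + a_1 x + a_2 x^2, the coefficients solve the normal equations G · a = b where
  G_{ij} = <φ_i, φ_j> and b_i = <f, φ_i>, with φ_0 = 1, φ_1 = x, φ_2 = x^2.
G =
  [2, 0, 2/3]
  [0, 2/3, 0]
  [2/3, 0, 2/5],
b = (64/15, 6/5, 152/105).
Solving gives a_0 = 73/35, a_1 = 9/5, a_2 = 1/7, so
  g(x) = x^2/7 + 9*x/5 + 73/35.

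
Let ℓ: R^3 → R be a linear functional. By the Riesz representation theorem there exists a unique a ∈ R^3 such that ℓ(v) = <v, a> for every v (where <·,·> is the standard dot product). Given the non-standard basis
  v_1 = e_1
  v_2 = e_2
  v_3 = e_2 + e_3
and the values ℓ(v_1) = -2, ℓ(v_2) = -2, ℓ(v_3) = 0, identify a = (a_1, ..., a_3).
a = (-2, -2, 2)

Write a = (a_1, ..., a_3) in the standard basis. For each basis vector v_i, ℓ(v_i) = <v_i, a> is a linear equation in the a_j's. Collect the n equations into a matrix system V a = ℓ, where row i of V is v_i (expressed in the standard basis). Since V is invertible (lower-triangular with 1s on the diagonal, up to permutation), solve by back-substitution:
  V =
[[1, 0, 0],
 [0, 1, 0],
 [0, 1, 1]]
  V a = (-2, -2, 0)
Solving gives a = (-2, -2, 2).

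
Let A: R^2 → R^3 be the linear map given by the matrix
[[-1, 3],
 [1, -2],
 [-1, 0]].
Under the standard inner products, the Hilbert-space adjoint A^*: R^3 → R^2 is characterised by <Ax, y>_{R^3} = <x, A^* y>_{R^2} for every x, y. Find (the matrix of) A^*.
A^* = A^T =
[[-1, 1, -1],
 [3, -2, 0]]

For real matrices with standard dot products, the defining identity <Ax, y> = <x, A^* y> gives (Ax)^T y = x^T (A^*) y, i.e. x^T A^T y = x^T (A^*) y. Since this holds for all x, y, we must have A^* = A^T. Therefore
A^* =
[[-1, 1, -1],
 [3, -2, 0]].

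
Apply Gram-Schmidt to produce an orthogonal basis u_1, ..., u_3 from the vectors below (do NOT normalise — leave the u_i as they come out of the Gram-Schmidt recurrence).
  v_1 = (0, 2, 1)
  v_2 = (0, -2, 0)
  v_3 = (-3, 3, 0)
Orthogonal basis:
  u_1 = (0, 2, 1)
  u_2 = (0, -2/5, 4/5)
  u_3 = (-3, 0, 0)

Apply the Gram-Schmidt recurrence
  u_1 = v_1
  u_i = v_i − Σ_{j<i} ((v_i · u_j) / (u_j · u_j)) · u_j.

Step by step this gives:
  u_1 = (0, 2, 1)
  u_2 = (0, -2/5, 4/5)
  u_3 = (-3, 0, 0)

Orthogonality check:
  u_2 · u_1 = 0 (should be 0)
  u_3 · u_1 = 0 (should be 0)
  u_3 · u_2 = 0 (should be 0)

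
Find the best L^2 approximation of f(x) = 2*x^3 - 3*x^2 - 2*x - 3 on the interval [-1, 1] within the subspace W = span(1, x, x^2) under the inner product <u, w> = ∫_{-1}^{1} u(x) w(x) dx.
g(x) = -3*x^2 - 4*x/5 - 3

The best approximation g ∈ W is the orthogonal projection of f onto W. Writing g = a_0 + a_1 x + a_2 x^2, the coefficients solve the normal equations G · a = b where
  G_{ij} = <φ_i, φ_j> and b_i = <f, φ_i>, with φ_0 = 1, φ_1 = x, φ_2 = x^2.
G =
  [2, 0, 2/3]
  [0, 2/3, 0]
  [2/3, 0, 2/5],
b = (-8, -8/15, -16/5).
Solving gives a_0 = -3, a_1 = -4/5, a_2 = -3, so
  g(x) = -3*x^2 - 4*x/5 - 3.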